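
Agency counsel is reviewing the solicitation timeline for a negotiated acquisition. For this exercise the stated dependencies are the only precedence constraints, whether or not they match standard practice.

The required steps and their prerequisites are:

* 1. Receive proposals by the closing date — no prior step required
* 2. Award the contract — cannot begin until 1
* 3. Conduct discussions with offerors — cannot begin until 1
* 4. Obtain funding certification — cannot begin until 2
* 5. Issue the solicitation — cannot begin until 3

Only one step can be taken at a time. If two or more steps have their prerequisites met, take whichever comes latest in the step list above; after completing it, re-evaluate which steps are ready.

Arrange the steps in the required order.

1 has no prerequisites → 1 first.
Ready: 3 and 2. 3 is listed later → 3.
5 now also ready, so the ready set is {5, 2}; 5 is listed later → 5.
Next only 2 has its prerequisites met → 2.
4 needed 2, now all done → 4.

1, 3, 5, 2, 4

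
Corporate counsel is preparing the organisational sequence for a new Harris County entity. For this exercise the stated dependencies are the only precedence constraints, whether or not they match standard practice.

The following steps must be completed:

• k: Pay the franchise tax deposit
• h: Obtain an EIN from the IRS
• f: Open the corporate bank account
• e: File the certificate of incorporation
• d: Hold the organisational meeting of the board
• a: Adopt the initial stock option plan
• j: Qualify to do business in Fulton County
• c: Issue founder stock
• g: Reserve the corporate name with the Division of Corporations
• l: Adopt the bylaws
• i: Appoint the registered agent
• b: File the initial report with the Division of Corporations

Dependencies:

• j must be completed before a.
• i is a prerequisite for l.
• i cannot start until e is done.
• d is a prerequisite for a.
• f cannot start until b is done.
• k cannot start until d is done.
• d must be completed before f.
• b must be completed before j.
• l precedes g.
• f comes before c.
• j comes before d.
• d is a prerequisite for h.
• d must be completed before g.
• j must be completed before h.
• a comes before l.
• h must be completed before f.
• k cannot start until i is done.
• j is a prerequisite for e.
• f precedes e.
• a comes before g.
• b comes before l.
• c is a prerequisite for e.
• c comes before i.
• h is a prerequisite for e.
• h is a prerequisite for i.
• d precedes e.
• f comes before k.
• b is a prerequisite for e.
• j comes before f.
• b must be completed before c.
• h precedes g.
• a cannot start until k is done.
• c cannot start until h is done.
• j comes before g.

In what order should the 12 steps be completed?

b j d h f c e i k a l g

Only b has no prerequisites, so it is first.
j needed b, now all done → j.
d needed j, now all done → d.
h is the only step now ready → h.
Next only f has its prerequisites met → f.
Next only c has its prerequisites met → c.
e is the only step now ready → e.
i is the only step now ready → i.
That leaves k as the only ready step → k.
a needed k, d and j, now all done → a.
l is the only step now ready → l.
Next only g has its prerequisites met → g.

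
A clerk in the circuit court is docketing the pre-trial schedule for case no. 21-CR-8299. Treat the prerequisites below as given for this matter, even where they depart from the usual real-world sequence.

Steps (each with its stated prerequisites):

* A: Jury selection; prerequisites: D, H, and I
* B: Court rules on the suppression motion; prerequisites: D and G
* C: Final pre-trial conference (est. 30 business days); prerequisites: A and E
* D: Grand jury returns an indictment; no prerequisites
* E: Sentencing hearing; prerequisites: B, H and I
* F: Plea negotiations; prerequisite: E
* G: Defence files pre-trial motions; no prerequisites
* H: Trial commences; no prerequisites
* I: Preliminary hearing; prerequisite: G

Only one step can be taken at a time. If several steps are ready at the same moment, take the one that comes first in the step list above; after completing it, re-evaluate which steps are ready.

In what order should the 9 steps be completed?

Nothing is required for D, G and H. D is listed earlier → D first.
G and H are both available; G is listed earlier → G.
Now B, H and I have their prerequisites met. B is listed earlier, so B next.
Now H and I have their prerequisites met. H is listed earlier, so H next.
I needed G, now all done → I.
A and E are both available; A is listed earlier → A.
E needed B, H and I, now all done → E.
Now C and F have their prerequisites met. C is listed earlier, so C next.
F is the only step now ready → F.

D → G → B → H → I → A → E → C → F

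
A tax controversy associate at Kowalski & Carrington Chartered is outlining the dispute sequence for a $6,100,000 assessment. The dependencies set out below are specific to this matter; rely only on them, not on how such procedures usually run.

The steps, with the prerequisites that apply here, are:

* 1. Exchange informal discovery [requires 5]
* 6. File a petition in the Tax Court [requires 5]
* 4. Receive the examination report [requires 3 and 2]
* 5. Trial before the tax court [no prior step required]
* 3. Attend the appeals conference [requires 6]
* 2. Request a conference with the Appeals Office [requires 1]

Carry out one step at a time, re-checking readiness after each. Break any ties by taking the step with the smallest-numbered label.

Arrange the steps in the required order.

5 → 1 → 2 → 6 → 3 → 4

Only 5 has no prerequisites, so it is first.
Now 1 and 6 have their prerequisites met. 1 has the earlier label, so 1 next.
2 and 6 are both available; 2 has the earlier label → 2.
That leaves 6 as the only ready step → 6.
3 is the only step now ready → 3.
That leaves 4 as the only ready step → 4.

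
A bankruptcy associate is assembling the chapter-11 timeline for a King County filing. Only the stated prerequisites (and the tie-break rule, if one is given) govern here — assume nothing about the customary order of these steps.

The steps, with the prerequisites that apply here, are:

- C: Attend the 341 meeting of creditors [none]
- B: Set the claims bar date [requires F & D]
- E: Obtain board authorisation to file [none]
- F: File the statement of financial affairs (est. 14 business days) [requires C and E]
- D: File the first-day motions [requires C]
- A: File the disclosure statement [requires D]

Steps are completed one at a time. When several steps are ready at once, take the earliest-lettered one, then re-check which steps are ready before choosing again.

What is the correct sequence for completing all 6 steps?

C and E have no prerequisites; C has the earlier label, so C is first.
D now also ready, so the ready set is {D, E}; D has the earlier label → D.
A and E are both available; A has the earlier label → A.
E is the only step now ready → E.
F needed C and E, now all done → F.
B needed D and F, now all done → B.

C → D → A → E → F → B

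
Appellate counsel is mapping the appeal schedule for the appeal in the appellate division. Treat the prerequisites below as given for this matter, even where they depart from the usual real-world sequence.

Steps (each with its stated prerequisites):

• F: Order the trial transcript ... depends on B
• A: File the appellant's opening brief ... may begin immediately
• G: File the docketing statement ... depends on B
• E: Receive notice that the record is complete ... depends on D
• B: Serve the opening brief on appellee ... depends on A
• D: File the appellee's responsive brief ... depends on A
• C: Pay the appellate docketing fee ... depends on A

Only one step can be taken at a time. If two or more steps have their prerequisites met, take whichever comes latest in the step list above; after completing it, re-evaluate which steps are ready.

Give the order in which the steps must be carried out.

A → C → D → B → E → G → F

A is the only step with nothing outstanding, so it goes first.
Now C, D and B have their prerequisites met. C is listed later, so C next.
D and B are both available; D is listed later → D.
E now also ready, so the ready set is {B, E}; B is listed later → B.
Ready: E, G and F. E is listed later → E.
Now G and F have their prerequisites met. G is listed later, so G next.
That leaves F as the only ready step → F.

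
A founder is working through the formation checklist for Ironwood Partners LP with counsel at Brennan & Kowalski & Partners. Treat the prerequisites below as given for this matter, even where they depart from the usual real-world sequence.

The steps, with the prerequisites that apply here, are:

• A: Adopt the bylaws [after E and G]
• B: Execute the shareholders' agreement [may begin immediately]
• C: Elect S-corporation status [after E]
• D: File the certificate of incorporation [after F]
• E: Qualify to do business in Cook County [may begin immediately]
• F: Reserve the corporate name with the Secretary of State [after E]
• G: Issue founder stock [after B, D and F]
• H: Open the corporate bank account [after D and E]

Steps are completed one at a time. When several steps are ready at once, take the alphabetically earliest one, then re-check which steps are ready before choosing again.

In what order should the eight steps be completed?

B → E → C → F → D → G → A → H

B and E have no prerequisites; B has the earlier label, so B is first.
Next only E has its prerequisites met → E.
Now C and F have their prerequisites met. C has the earlier label, so C next.
F needed E, now all done → F.
That leaves D as the only ready step → D.
Ready: G and H. G has the earlier label → G.
Now A and H have their prerequisites met. A has the earlier label, so A next.
That leaves H as the only ready step → H.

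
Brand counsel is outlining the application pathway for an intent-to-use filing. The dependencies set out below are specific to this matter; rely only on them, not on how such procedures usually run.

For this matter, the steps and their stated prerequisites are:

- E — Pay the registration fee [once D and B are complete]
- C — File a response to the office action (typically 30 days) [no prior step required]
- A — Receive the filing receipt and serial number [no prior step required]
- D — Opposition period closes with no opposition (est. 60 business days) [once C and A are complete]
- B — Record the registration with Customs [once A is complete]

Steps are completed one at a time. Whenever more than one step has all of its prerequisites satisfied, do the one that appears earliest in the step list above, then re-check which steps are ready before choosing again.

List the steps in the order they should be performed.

Nothing is required for C and A. C is listed earlier → C first.
That leaves A as the only ready step → A.
Ready: D and B. D is listed earlier → D.
B needed A, now all done → B.
E needed D and B, now all done → E.

C, A, D, B, E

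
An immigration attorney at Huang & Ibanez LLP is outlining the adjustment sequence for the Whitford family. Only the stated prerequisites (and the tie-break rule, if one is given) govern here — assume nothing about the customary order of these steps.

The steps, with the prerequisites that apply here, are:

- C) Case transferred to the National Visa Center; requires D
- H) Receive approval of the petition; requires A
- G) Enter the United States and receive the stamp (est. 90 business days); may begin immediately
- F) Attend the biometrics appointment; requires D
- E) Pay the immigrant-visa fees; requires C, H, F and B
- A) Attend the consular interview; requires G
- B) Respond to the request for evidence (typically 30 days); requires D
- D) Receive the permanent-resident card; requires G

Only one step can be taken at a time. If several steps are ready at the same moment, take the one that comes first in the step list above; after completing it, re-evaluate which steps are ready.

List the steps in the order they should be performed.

G has no prerequisites → G first.
A and D are both available; A is listed earlier → A.
Now H and D have their prerequisites met. H is listed earlier, so H next.
D is the only step now ready → D.
C, F and B are all available; C is listed earlier → C.
F and B are both available; F is listed earlier → F.
B needed D, now all done → B.
Next only E has its prerequisites met → E.

G, A, H, D, C, F, B, E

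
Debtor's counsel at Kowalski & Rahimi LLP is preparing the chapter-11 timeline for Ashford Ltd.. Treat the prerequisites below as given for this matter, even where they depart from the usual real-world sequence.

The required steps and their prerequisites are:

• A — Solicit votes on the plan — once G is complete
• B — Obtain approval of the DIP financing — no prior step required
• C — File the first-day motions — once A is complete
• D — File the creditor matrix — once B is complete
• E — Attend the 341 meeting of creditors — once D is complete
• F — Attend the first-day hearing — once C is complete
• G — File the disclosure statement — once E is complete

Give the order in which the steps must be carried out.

B, D, E, G, A, C, F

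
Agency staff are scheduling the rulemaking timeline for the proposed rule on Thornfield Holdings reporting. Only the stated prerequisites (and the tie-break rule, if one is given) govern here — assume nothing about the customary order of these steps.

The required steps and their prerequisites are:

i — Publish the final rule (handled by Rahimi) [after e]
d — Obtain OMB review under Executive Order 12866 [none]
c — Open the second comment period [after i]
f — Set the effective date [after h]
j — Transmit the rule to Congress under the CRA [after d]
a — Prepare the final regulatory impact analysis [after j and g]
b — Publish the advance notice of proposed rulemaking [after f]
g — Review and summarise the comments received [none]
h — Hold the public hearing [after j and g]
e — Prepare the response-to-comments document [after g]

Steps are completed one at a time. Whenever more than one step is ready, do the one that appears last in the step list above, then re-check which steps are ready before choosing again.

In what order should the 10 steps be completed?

g and d have no prerequisites; g is listed later, so g is first.
Now e and d have their prerequisites met. e is listed later, so e next.
Ready: d and i. d is listed later → d.
j now also ready, so the ready set is {j, i}; j is listed later → j.
Now h, a and i have their prerequisites met. h is listed later, so h next.
Ready: a, f and i. a is listed later → a.
Now f and i have their prerequisites met. f is listed later, so f next.
b and i are both available; b is listed later → b.
i needed e, now all done → i.
c needed i, now all done → c.

g → e → d → j → h → a → f → b → i → c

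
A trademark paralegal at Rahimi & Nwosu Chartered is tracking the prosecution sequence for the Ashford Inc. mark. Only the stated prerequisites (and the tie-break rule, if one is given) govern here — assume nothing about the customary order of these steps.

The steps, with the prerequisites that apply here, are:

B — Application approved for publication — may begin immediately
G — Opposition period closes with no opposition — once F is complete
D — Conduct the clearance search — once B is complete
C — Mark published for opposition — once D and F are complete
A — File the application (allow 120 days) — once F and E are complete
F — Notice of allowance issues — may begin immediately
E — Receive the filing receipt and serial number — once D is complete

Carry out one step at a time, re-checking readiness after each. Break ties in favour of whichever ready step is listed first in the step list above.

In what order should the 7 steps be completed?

B and F have no prerequisites; B is listed earlier, so B is first.
Now D and F have their prerequisites met. D is listed earlier, so D next.
E now also ready, so the ready set is {F, E}; F is listed earlier → F.
G, C and E are all available; G is listed earlier → G.
Ready: C and E. C is listed earlier → C.
That leaves E as the only ready step → E.
A needed F and E, now all done → A.

B D F G C E A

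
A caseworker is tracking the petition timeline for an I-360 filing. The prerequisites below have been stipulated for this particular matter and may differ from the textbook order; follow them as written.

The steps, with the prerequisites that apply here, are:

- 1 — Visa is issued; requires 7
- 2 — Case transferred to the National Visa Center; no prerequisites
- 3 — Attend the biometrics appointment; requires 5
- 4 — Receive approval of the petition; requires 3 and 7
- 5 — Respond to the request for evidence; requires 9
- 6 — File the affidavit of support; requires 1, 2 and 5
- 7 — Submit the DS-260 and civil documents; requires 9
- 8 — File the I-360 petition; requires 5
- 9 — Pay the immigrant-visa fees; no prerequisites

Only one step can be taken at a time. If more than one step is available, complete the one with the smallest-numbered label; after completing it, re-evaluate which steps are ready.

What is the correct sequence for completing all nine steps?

2 → 9 → 5 → 3 → 7 → 1 → 4 → 6 → 8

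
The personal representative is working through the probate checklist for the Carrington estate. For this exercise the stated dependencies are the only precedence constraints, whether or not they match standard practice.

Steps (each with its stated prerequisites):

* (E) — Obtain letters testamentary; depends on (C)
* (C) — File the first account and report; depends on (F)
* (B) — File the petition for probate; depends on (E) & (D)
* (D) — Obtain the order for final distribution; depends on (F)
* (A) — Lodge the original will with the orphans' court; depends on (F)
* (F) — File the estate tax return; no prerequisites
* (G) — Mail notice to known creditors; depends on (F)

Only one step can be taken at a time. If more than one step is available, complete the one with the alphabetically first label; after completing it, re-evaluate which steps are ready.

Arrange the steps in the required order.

(F), (A), (C), (D), (E), (B), (G)

Only (F) has no prerequisites, so it is first.
(A), (C), (D) and (G) are all available; (A) has the earlier label → (A).
Ready: (C), (D) and (G). (C) has the earlier label → (C).
Ready: (D), (E) and (G). (D) has the earlier label → (D).
Ready: (E) and (G). (E) has the earlier label → (E).
(B) now also ready, so the ready set is {(B), (G)}; (B) has the earlier label → (B).
Next only (G) has its prerequisites met → (G).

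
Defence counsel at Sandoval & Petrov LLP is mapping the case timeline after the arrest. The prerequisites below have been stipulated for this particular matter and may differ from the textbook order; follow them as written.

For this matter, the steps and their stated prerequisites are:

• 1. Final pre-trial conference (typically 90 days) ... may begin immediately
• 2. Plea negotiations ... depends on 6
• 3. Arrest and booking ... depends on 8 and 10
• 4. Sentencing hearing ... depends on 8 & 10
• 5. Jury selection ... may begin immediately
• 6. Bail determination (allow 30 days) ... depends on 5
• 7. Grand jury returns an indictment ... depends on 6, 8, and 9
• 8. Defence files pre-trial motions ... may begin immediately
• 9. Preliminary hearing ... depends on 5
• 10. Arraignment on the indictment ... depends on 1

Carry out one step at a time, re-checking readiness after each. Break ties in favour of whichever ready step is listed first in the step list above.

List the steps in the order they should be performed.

Nothing is required for 1, 5 and 8. 1 is listed earlier → 1 first.
10 now also ready, so the ready set is {5, 8, 10}; 5 is listed earlier → 5.
Now 6, 8, 9 and 10 have their prerequisites met. 6 is listed earlier, so 6 next.
Ready: 2, 8, 9 and 10. 2 is listed earlier → 2.
Now 8, 9 and 10 have their prerequisites met. 8 is listed earlier, so 8 next.
Ready: 9 and 10. 9 is listed earlier → 9.
7 and 10 are both available; 7 is listed earlier → 7.
10 needed 1, now all done → 10.
Now 3 and 4 have their prerequisites met. 3 is listed earlier, so 3 next.
Next only 4 has its prerequisites met → 4.

1, 5, 6, 2, 8, 9, 7, 10, 3, 4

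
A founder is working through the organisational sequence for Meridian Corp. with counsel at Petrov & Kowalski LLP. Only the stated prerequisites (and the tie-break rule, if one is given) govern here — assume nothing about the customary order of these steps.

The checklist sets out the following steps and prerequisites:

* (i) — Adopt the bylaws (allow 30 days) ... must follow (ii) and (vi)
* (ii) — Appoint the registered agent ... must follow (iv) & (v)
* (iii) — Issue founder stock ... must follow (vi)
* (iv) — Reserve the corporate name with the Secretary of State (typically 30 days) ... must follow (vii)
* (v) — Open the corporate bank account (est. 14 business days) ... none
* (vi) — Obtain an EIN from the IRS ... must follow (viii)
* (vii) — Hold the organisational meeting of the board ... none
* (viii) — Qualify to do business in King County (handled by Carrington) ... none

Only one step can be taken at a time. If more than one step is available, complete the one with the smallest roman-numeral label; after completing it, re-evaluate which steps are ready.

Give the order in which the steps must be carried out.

(v), (vii) and (viii) have no prerequisites; (v) has the earlier label, so (v) is first.
(vii) and (viii) are both available; (vii) has the earlier label → (vii).
Ready: (iv) and (viii). (iv) has the earlier label → (iv).
(ii) now also ready, so the ready set is {(ii), (viii)}; (ii) has the earlier label → (ii).
(viii) is the only step now ready → (viii).
(vi) needed (viii), now all done → (vi).
Ready: (i) and (iii). (i) has the earlier label → (i).
(iii) is the only step now ready → (iii).

(v), (vii), (iv), (ii), (viii), (vi), (i), (iii)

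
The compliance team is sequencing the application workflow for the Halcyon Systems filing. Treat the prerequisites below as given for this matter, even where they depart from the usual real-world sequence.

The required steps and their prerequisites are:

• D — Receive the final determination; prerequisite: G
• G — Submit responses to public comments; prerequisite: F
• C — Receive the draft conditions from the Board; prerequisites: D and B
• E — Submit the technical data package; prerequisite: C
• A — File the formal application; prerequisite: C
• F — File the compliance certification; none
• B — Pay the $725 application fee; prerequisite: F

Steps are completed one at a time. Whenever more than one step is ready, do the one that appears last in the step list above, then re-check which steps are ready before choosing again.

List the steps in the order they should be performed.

F is the only step with nothing outstanding, so it goes first.
Now B and G have their prerequisites met. B is listed later, so B next.
G needed F, now all done → G.
D needed G, now all done → D.
Next only C has its prerequisites met → C.
A and E are both available; A is listed later → A.
E needed C, now all done → E.

F, B, G, D, C, A, E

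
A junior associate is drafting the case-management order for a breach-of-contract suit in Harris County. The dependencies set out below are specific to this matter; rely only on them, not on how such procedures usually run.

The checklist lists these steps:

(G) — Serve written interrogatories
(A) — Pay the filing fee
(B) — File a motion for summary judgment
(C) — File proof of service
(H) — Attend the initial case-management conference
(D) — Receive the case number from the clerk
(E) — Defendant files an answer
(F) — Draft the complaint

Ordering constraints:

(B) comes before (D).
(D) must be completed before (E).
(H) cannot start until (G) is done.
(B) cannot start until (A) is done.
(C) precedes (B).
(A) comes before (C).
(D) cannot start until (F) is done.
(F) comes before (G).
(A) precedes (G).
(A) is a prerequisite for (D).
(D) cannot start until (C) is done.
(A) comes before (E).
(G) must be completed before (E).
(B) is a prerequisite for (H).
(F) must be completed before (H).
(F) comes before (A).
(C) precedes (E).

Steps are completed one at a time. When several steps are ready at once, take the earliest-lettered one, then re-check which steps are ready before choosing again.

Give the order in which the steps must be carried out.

Only (F) has no prerequisites, so it is first.
(A) is the only step now ready → (A).
Ready: (C) and (G). (C) has the earlier label → (C).
Ready: (B) and (G). (B) has the earlier label → (B).
(D) now also ready, so the ready set is {(D), (G)}; (D) has the earlier label → (D).
(G) is the only step now ready → (G).
Ready: (E) and (H). (E) has the earlier label → (E).
That leaves (H) as the only ready step → (H).

(F) → (A) → (C) → (B) → (D) → (G) → (E) → (H)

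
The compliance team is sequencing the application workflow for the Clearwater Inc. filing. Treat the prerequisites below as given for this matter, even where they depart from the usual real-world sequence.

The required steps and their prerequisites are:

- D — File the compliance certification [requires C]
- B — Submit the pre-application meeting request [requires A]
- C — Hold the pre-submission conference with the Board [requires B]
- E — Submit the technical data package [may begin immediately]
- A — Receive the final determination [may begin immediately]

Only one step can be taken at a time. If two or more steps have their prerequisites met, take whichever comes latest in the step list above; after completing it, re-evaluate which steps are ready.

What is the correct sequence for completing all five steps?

A → E → B → C → D

Nothing is required for A and E. A is listed later → A first.
Now E and B have their prerequisites met. E is listed later, so E next.
B is the only step now ready → B.
C needed B, now all done → C.
D needed C, now all done → D.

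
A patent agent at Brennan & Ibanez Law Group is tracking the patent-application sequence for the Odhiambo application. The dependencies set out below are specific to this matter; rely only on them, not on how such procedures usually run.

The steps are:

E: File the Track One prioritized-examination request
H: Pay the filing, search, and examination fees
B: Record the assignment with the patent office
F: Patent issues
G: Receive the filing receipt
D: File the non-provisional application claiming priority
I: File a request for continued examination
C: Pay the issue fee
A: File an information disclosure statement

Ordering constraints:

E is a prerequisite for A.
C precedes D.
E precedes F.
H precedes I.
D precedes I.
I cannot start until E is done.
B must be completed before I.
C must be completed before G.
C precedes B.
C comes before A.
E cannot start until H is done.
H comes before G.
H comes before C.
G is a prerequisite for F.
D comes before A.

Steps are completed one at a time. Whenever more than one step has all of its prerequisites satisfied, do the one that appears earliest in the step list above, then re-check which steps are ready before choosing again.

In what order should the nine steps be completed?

H E C B G F D I A

Only H has no prerequisites, so it is first.
E and C are both available; E is listed earlier → E.
C needed H, now all done → C.
Now B, G and D have their prerequisites met. B is listed earlier, so B next.
Now G and D have their prerequisites met. G is listed earlier, so G next.
F now also ready, so the ready set is {F, D}; F is listed earlier → F.
D needed C, now all done → D.
I and A are both available; I is listed earlier → I.
A needed E, D and C, now all done → A.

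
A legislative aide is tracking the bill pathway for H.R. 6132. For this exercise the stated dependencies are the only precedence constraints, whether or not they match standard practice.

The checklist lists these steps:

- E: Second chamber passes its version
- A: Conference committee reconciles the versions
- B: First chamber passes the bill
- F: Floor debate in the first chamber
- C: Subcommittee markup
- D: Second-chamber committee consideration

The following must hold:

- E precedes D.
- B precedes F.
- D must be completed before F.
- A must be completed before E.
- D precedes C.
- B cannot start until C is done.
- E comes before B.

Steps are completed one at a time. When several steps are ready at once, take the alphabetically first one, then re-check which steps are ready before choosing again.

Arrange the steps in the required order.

A E D C B F

Only A has no prerequisites, so it is first.
E is the only step now ready → E.
D needed E, now all done → D.
C needed D, now all done → C.
B is the only step now ready → B.
That leaves F as the only ready step → F.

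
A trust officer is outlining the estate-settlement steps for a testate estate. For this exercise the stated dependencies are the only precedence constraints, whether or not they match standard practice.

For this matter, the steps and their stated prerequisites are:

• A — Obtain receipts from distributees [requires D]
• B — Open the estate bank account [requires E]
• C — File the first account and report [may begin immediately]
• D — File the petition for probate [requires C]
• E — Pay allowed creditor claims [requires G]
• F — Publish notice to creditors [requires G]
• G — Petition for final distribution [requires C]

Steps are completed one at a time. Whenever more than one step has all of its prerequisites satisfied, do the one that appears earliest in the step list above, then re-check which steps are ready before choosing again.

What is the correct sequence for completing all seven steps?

C, D, A, G, E, B, F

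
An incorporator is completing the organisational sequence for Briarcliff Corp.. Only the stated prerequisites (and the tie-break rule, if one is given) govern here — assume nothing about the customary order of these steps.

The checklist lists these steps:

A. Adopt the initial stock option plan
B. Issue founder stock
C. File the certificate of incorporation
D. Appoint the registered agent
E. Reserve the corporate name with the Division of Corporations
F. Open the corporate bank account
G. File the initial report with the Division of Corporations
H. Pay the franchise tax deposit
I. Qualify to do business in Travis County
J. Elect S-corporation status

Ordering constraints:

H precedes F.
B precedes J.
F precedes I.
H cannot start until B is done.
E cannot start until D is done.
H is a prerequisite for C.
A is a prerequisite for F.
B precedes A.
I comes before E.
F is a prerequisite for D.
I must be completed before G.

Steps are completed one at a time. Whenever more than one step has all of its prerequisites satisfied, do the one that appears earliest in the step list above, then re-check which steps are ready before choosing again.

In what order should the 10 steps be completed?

B has no prerequisites → B first.
A, H and J are all available; A is listed earlier → A.
H and J are both available; H is listed earlier → H.
C and F now also ready, so the ready set is {C, F, J}; C is listed earlier → C.
Ready: F and J. F is listed earlier → F.
D and I now also ready, so the ready set is {D, I, J}; D is listed earlier → D.
Now I and J have their prerequisites met. I is listed earlier, so I next.
Ready: E, G and J. E is listed earlier → E.
Now G and J have their prerequisites met. G is listed earlier, so G next.
J is the only step now ready → J.

B, A, H, C, F, D, I, E, G, J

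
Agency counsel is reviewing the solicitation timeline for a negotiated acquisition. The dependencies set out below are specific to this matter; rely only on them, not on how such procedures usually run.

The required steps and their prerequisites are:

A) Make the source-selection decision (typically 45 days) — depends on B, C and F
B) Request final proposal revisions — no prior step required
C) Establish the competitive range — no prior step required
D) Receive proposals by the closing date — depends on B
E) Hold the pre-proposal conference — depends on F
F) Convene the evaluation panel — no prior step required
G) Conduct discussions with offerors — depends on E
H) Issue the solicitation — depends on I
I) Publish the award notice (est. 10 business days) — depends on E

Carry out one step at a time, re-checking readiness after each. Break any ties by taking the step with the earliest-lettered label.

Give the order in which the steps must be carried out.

B, C, D, F, A, E, G, I, H

B, C and F have no prerequisites; B has the earlier label, so B is first.
D now also ready, so the ready set is {C, D, F}; C has the earlier label → C.
D and F are both available; D has the earlier label → D.
F is the only step now ready → F.
Ready: A and E. A has the earlier label → A.
E needed F, now all done → E.
G and I are both available; G has the earlier label → G.
Next only I has its prerequisites met → I.
H needed I, now all done → H.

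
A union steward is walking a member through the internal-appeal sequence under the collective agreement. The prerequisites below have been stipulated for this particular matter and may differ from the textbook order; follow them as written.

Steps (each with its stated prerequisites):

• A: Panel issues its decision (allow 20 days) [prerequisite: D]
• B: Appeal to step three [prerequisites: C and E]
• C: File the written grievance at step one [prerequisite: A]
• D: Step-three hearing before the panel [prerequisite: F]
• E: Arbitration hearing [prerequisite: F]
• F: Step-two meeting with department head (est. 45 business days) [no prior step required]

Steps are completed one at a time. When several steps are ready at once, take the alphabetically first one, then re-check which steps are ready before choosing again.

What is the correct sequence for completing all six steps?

F, D, A, C, E, B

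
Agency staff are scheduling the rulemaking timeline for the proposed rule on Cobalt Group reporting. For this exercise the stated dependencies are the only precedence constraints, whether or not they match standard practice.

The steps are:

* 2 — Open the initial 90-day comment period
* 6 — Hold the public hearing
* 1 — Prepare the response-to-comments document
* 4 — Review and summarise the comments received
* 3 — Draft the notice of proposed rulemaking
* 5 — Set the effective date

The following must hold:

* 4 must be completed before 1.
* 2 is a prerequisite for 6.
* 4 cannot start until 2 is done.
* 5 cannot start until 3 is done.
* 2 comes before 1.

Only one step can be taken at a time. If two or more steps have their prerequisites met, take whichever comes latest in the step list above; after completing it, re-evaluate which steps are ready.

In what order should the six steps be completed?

3, 5, 2, 4, 1, 6

Nothing is required for 3 and 2. 3 is listed later → 3 first.
5 now also ready, so the ready set is {5, 2}; 5 is listed later → 5.
That leaves 2 as the only ready step → 2.
4 and 6 are both available; 4 is listed later → 4.
Now 1 and 6 have their prerequisites met. 1 is listed later, so 1 next.
Next only 6 has its prerequisites met → 6.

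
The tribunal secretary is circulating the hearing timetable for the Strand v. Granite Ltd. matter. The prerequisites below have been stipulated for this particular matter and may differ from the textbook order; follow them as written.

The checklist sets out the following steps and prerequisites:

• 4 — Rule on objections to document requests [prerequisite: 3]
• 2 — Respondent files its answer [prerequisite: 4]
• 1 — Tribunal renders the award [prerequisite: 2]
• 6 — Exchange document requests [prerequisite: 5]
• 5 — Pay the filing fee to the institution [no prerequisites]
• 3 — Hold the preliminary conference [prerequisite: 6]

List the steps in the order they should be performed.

5 has no prerequisites → 5 first.
6 needed 5, now all done → 6.
Next only 3 has its prerequisites met → 3.
Next only 4 has its prerequisites met → 4.
2 needed 4, now all done → 2.
That leaves 1 as the only ready step → 1.

5, 6, 3, 4, 2, 1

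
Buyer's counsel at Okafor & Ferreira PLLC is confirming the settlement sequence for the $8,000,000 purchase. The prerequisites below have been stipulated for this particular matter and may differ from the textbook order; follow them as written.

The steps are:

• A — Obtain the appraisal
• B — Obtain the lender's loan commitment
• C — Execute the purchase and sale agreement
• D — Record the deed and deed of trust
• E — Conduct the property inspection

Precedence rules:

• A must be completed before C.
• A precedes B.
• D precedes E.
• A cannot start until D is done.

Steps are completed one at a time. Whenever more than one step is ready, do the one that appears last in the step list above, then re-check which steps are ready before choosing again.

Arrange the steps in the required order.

D, E, A, C, B

D has no prerequisites → D first.
E and A are both available; E is listed later → E.
Next only A has its prerequisites met → A.
Ready: C and B. C is listed later → C.
Next only B has its prerequisites met → B.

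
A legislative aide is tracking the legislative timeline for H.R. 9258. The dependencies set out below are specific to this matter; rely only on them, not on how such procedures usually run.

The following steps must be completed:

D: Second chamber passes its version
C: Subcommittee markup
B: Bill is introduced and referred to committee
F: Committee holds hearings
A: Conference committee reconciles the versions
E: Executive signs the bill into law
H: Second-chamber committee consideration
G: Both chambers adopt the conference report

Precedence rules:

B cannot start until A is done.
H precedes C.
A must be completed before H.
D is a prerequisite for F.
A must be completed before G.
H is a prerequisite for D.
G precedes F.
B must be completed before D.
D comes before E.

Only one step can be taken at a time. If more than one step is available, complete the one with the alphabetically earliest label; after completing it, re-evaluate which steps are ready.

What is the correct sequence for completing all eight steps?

A → B → G → H → C → D → E → F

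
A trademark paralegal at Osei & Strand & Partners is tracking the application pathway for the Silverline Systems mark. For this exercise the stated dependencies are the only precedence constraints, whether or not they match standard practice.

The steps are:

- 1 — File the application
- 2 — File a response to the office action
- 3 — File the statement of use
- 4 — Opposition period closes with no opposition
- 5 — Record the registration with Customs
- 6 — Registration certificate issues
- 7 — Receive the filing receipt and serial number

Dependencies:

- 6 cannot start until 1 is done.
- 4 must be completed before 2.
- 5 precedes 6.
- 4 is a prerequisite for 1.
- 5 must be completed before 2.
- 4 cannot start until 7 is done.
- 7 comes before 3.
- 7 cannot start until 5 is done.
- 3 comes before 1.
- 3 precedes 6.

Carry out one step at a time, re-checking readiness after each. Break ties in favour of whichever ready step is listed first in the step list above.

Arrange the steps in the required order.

5 is the only step with nothing outstanding, so it goes first.
7 needed 5, now all done → 7.
3 and 4 are both available; 3 is listed earlier → 3.
4 needed 7, now all done → 4.
1 and 2 are both available; 1 is listed earlier → 1.
2 and 6 are both available; 2 is listed earlier → 2.
6 needed 1, 3 and 5, now all done → 6.

5, 7, 3, 4, 1, 2, 6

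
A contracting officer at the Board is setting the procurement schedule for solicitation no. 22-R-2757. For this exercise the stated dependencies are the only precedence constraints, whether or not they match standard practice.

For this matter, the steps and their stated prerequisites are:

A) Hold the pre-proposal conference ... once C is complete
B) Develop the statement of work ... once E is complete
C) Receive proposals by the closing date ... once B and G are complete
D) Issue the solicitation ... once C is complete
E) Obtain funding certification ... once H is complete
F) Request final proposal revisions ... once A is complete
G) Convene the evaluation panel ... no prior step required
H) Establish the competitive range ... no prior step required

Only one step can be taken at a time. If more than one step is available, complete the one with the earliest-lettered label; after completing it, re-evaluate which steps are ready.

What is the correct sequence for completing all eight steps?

G → H → E → B → C → A → D → F

Nothing is required for G and H. G has the earlier label → G first.
Next only H has its prerequisites met → H.
E needed H, now all done → E.
B is the only step now ready → B.
Next only C has its prerequisites met → C.
Ready: A and D. A has the earlier label → A.
Ready: D and F. D has the earlier label → D.
F is the only step now ready → F.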